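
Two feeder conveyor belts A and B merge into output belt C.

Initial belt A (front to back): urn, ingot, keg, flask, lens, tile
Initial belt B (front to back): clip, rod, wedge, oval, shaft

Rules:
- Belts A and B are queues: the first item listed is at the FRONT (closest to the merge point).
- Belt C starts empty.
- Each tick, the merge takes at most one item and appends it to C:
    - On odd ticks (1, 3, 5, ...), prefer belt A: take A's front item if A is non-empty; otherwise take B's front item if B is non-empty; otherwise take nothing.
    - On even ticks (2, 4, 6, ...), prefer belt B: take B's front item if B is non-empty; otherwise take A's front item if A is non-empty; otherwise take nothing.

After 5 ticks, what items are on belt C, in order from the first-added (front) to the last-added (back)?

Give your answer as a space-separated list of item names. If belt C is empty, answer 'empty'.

Answer: urn clip ingot rod keg

Derivation:
Tick 1: prefer A, take urn from A; A=[ingot,keg,flask,lens,tile] B=[clip,rod,wedge,oval,shaft] C=[urn]
Tick 2: prefer B, take clip from B; A=[ingot,keg,flask,lens,tile] B=[rod,wedge,oval,shaft] C=[urn,clip]
Tick 3: prefer A, take ingot from A; A=[keg,flask,lens,tile] B=[rod,wedge,oval,shaft] C=[urn,clip,ingot]
Tick 4: prefer B, take rod from B; A=[keg,flask,lens,tile] B=[wedge,oval,shaft] C=[urn,clip,ingot,rod]
Tick 5: prefer A, take keg from A; A=[flask,lens,tile] B=[wedge,oval,shaft] C=[urn,clip,ingot,rod,keg]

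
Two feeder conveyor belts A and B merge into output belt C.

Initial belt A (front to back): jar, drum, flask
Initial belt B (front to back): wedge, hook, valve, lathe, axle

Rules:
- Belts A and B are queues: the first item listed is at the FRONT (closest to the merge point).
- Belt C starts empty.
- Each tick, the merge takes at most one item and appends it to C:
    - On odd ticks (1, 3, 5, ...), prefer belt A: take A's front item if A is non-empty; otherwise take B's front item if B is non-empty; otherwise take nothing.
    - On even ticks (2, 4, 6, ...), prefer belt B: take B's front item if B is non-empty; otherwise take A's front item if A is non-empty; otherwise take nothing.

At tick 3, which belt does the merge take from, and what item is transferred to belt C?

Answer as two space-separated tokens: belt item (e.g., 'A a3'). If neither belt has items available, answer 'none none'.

Answer: A drum

Derivation:
Tick 1: prefer A, take jar from A; A=[drum,flask] B=[wedge,hook,valve,lathe,axle] C=[jar]
Tick 2: prefer B, take wedge from B; A=[drum,flask] B=[hook,valve,lathe,axle] C=[jar,wedge]
Tick 3: prefer A, take drum from A; A=[flask] B=[hook,valve,lathe,axle] C=[jar,wedge,drum]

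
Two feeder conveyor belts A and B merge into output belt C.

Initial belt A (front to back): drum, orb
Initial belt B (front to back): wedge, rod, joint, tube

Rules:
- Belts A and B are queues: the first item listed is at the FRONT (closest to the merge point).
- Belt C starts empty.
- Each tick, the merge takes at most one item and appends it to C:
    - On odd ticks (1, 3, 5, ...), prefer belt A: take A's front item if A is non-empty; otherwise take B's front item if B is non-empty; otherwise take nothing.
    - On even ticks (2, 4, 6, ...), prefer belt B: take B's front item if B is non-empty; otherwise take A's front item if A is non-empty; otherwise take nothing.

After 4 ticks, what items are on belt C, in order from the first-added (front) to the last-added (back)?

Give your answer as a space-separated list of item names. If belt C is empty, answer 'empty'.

Answer: drum wedge orb rod

Derivation:
Tick 1: prefer A, take drum from A; A=[orb] B=[wedge,rod,joint,tube] C=[drum]
Tick 2: prefer B, take wedge from B; A=[orb] B=[rod,joint,tube] C=[drum,wedge]
Tick 3: prefer A, take orb from A; A=[-] B=[rod,joint,tube] C=[drum,wedge,orb]
Tick 4: prefer B, take rod from B; A=[-] B=[joint,tube] C=[drum,wedge,orb,rod]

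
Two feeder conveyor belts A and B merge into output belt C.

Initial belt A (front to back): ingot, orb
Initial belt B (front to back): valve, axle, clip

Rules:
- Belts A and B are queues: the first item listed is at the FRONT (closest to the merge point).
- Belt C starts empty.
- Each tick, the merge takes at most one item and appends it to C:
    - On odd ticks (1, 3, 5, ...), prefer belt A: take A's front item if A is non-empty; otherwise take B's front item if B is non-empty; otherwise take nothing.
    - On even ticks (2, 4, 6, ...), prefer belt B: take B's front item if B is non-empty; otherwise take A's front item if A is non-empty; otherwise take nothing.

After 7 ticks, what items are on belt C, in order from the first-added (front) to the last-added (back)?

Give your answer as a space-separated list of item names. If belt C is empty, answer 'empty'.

Tick 1: prefer A, take ingot from A; A=[orb] B=[valve,axle,clip] C=[ingot]
Tick 2: prefer B, take valve from B; A=[orb] B=[axle,clip] C=[ingot,valve]
Tick 3: prefer A, take orb from A; A=[-] B=[axle,clip] C=[ingot,valve,orb]
Tick 4: prefer B, take axle from B; A=[-] B=[clip] C=[ingot,valve,orb,axle]
Tick 5: prefer A, take clip from B; A=[-] B=[-] C=[ingot,valve,orb,axle,clip]
Tick 6: prefer B, both empty, nothing taken; A=[-] B=[-] C=[ingot,valve,orb,axle,clip]
Tick 7: prefer A, both empty, nothing taken; A=[-] B=[-] C=[ingot,valve,orb,axle,clip]

Answer: ingot valve orb axle clip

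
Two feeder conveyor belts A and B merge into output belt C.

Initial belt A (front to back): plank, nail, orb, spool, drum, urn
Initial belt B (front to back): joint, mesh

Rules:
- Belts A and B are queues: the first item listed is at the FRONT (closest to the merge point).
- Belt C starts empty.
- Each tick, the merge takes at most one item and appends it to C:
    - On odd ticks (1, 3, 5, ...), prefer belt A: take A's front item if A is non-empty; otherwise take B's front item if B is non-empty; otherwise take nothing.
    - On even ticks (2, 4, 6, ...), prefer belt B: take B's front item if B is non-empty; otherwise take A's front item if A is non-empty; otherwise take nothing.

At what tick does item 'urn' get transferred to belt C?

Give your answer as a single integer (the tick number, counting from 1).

Tick 1: prefer A, take plank from A; A=[nail,orb,spool,drum,urn] B=[joint,mesh] C=[plank]
Tick 2: prefer B, take joint from B; A=[nail,orb,spool,drum,urn] B=[mesh] C=[plank,joint]
Tick 3: prefer A, take nail from A; A=[orb,spool,drum,urn] B=[mesh] C=[plank,joint,nail]
Tick 4: prefer B, take mesh from B; A=[orb,spool,drum,urn] B=[-] C=[plank,joint,nail,mesh]
Tick 5: prefer A, take orb from A; A=[spool,drum,urn] B=[-] C=[plank,joint,nail,mesh,orb]
Tick 6: prefer B, take spool from A; A=[drum,urn] B=[-] C=[plank,joint,nail,mesh,orb,spool]
Tick 7: prefer A, take drum from A; A=[urn] B=[-] C=[plank,joint,nail,mesh,orb,spool,drum]
Tick 8: prefer B, take urn from A; A=[-] B=[-] C=[plank,joint,nail,mesh,orb,spool,drum,urn]

Answer: 8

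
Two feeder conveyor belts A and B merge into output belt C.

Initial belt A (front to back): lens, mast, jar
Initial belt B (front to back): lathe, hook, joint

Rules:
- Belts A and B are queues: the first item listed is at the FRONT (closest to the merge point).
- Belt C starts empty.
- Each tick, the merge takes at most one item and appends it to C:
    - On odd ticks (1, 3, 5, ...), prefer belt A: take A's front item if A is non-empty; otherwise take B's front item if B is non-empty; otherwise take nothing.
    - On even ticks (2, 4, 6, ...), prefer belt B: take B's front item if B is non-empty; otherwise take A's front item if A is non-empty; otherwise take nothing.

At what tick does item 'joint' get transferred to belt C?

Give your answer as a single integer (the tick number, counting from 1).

Tick 1: prefer A, take lens from A; A=[mast,jar] B=[lathe,hook,joint] C=[lens]
Tick 2: prefer B, take lathe from B; A=[mast,jar] B=[hook,joint] C=[lens,lathe]
Tick 3: prefer A, take mast from A; A=[jar] B=[hook,joint] C=[lens,lathe,mast]
Tick 4: prefer B, take hook from B; A=[jar] B=[joint] C=[lens,lathe,mast,hook]
Tick 5: prefer A, take jar from A; A=[-] B=[joint] C=[lens,lathe,mast,hook,jar]
Tick 6: prefer B, take joint from B; A=[-] B=[-] C=[lens,lathe,mast,hook,jar,joint]

Answer: 6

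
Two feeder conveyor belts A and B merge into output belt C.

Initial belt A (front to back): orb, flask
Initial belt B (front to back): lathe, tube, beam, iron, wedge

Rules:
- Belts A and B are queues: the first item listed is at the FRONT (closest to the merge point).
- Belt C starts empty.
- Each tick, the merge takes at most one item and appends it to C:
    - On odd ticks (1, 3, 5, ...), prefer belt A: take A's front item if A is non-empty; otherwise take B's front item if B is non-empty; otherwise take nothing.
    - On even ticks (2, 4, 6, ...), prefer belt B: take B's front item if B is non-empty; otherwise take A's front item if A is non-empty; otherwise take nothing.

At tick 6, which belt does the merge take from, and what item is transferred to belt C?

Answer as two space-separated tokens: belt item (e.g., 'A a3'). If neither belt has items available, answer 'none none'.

Tick 1: prefer A, take orb from A; A=[flask] B=[lathe,tube,beam,iron,wedge] C=[orb]
Tick 2: prefer B, take lathe from B; A=[flask] B=[tube,beam,iron,wedge] C=[orb,lathe]
Tick 3: prefer A, take flask from A; A=[-] B=[tube,beam,iron,wedge] C=[orb,lathe,flask]
Tick 4: prefer B, take tube from B; A=[-] B=[beam,iron,wedge] C=[orb,lathe,flask,tube]
Tick 5: prefer A, take beam from B; A=[-] B=[iron,wedge] C=[orb,lathe,flask,tube,beam]
Tick 6: prefer B, take iron from B; A=[-] B=[wedge] C=[orb,lathe,flask,tube,beam,iron]

Answer: B iron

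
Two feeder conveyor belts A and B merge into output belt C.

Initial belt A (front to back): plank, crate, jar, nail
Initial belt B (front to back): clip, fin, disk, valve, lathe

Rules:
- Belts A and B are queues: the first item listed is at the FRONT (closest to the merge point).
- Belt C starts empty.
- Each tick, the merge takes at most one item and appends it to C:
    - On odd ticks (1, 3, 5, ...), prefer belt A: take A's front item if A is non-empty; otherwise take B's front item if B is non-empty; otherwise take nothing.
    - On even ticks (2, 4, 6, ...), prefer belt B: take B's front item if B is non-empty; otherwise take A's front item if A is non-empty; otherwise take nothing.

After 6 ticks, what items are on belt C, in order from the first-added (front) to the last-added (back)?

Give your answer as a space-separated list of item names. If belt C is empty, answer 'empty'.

Answer: plank clip crate fin jar disk

Derivation:
Tick 1: prefer A, take plank from A; A=[crate,jar,nail] B=[clip,fin,disk,valve,lathe] C=[plank]
Tick 2: prefer B, take clip from B; A=[crate,jar,nail] B=[fin,disk,valve,lathe] C=[plank,clip]
Tick 3: prefer A, take crate from A; A=[jar,nail] B=[fin,disk,valve,lathe] C=[plank,clip,crate]
Tick 4: prefer B, take fin from B; A=[jar,nail] B=[disk,valve,lathe] C=[plank,clip,crate,fin]
Tick 5: prefer A, take jar from A; A=[nail] B=[disk,valve,lathe] C=[plank,clip,crate,fin,jar]
Tick 6: prefer B, take disk from B; A=[nail] B=[valve,lathe] C=[plank,clip,crate,fin,jar,disk]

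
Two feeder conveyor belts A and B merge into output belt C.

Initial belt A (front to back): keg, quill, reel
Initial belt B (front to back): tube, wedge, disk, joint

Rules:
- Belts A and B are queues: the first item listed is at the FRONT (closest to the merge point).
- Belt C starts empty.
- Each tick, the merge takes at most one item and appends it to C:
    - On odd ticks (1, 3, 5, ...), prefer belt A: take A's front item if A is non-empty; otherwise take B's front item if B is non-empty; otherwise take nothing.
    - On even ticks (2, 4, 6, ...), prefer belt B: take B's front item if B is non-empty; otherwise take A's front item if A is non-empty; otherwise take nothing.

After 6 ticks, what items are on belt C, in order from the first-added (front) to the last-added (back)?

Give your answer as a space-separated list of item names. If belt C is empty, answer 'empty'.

Tick 1: prefer A, take keg from A; A=[quill,reel] B=[tube,wedge,disk,joint] C=[keg]
Tick 2: prefer B, take tube from B; A=[quill,reel] B=[wedge,disk,joint] C=[keg,tube]
Tick 3: prefer A, take quill from A; A=[reel] B=[wedge,disk,joint] C=[keg,tube,quill]
Tick 4: prefer B, take wedge from B; A=[reel] B=[disk,joint] C=[keg,tube,quill,wedge]
Tick 5: prefer A, take reel from A; A=[-] B=[disk,joint] C=[keg,tube,quill,wedge,reel]
Tick 6: prefer B, take disk from B; A=[-] B=[joint] C=[keg,tube,quill,wedge,reel,disk]

Answer: keg tube quill wedge reel disk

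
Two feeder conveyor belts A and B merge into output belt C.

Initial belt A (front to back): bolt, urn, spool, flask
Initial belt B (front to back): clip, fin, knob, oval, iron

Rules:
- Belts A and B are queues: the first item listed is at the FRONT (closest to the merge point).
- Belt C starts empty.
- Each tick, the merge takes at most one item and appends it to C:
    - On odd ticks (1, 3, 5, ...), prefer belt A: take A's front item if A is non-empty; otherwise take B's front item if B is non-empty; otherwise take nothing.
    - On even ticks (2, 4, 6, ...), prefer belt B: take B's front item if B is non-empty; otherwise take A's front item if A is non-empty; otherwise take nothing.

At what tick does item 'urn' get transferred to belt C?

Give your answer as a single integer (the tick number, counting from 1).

Answer: 3

Derivation:
Tick 1: prefer A, take bolt from A; A=[urn,spool,flask] B=[clip,fin,knob,oval,iron] C=[bolt]
Tick 2: prefer B, take clip from B; A=[urn,spool,flask] B=[fin,knob,oval,iron] C=[bolt,clip]
Tick 3: prefer A, take urn from A; A=[spool,flask] B=[fin,knob,oval,iron] C=[bolt,clip,urn]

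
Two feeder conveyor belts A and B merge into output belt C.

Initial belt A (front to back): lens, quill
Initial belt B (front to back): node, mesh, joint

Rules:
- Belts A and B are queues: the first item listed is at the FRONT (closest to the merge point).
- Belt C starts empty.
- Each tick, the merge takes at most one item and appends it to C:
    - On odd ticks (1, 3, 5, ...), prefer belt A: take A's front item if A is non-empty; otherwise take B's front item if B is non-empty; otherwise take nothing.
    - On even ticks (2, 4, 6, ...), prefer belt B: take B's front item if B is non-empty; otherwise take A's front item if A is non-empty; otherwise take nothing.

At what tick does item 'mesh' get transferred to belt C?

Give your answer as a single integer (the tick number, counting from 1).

Answer: 4

Derivation:
Tick 1: prefer A, take lens from A; A=[quill] B=[node,mesh,joint] C=[lens]
Tick 2: prefer B, take node from B; A=[quill] B=[mesh,joint] C=[lens,node]
Tick 3: prefer A, take quill from A; A=[-] B=[mesh,joint] C=[lens,node,quill]
Tick 4: prefer B, take mesh from B; A=[-] B=[joint] C=[lens,node,quill,mesh]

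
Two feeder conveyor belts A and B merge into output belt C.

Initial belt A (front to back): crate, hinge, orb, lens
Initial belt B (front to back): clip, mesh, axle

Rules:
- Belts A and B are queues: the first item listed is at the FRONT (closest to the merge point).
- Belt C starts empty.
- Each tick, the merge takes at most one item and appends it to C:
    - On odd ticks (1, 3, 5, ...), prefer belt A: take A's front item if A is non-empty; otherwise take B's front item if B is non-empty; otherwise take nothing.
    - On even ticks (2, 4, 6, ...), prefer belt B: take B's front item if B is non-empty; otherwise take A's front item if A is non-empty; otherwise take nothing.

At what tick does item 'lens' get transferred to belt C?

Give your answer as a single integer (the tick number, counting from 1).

Tick 1: prefer A, take crate from A; A=[hinge,orb,lens] B=[clip,mesh,axle] C=[crate]
Tick 2: prefer B, take clip from B; A=[hinge,orb,lens] B=[mesh,axle] C=[crate,clip]
Tick 3: prefer A, take hinge from A; A=[orb,lens] B=[mesh,axle] C=[crate,clip,hinge]
Tick 4: prefer B, take mesh from B; A=[orb,lens] B=[axle] C=[crate,clip,hinge,mesh]
Tick 5: prefer A, take orb from A; A=[lens] B=[axle] C=[crate,clip,hinge,mesh,orb]
Tick 6: prefer B, take axle from B; A=[lens] B=[-] C=[crate,clip,hinge,mesh,orb,axle]
Tick 7: prefer A, take lens from A; A=[-] B=[-] C=[crate,clip,hinge,mesh,orb,axle,lens]

Answer: 7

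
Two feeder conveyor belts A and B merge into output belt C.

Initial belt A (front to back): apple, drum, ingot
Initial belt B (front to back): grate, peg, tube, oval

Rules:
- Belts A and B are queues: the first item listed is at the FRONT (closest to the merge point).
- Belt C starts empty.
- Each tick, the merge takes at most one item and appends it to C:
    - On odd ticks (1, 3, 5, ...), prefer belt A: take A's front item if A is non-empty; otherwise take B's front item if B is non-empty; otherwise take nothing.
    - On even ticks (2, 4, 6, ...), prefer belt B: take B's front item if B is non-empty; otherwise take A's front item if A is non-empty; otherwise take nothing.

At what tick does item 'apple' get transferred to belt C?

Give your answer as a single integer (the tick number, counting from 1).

Answer: 1

Derivation:
Tick 1: prefer A, take apple from A; A=[drum,ingot] B=[grate,peg,tube,oval] C=[apple]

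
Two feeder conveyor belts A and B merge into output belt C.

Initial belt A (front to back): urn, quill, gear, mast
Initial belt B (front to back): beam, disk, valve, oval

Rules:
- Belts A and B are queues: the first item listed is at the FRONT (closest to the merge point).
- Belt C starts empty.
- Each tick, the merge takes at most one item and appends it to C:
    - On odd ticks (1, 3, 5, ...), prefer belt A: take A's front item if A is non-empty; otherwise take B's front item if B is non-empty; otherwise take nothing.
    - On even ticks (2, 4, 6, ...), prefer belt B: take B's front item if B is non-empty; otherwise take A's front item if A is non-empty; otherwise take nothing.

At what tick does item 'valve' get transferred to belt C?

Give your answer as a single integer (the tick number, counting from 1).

Tick 1: prefer A, take urn from A; A=[quill,gear,mast] B=[beam,disk,valve,oval] C=[urn]
Tick 2: prefer B, take beam from B; A=[quill,gear,mast] B=[disk,valve,oval] C=[urn,beam]
Tick 3: prefer A, take quill from A; A=[gear,mast] B=[disk,valve,oval] C=[urn,beam,quill]
Tick 4: prefer B, take disk from B; A=[gear,mast] B=[valve,oval] C=[urn,beam,quill,disk]
Tick 5: prefer A, take gear from A; A=[mast] B=[valve,oval] C=[urn,beam,quill,disk,gear]
Tick 6: prefer B, take valve from B; A=[mast] B=[oval] C=[urn,beam,quill,disk,gear,valve]

Answer: 6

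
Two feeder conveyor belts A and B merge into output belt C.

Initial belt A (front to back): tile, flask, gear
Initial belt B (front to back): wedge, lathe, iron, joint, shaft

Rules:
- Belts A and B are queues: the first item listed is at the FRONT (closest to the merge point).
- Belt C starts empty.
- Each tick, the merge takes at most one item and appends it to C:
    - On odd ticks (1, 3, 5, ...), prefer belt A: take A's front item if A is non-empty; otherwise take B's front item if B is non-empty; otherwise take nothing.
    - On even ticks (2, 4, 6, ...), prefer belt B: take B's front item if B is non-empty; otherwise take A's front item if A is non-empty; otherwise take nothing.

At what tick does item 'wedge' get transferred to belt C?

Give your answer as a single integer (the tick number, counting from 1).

Answer: 2

Derivation:
Tick 1: prefer A, take tile from A; A=[flask,gear] B=[wedge,lathe,iron,joint,shaft] C=[tile]
Tick 2: prefer B, take wedge from B; A=[flask,gear] B=[lathe,iron,joint,shaft] C=[tile,wedge]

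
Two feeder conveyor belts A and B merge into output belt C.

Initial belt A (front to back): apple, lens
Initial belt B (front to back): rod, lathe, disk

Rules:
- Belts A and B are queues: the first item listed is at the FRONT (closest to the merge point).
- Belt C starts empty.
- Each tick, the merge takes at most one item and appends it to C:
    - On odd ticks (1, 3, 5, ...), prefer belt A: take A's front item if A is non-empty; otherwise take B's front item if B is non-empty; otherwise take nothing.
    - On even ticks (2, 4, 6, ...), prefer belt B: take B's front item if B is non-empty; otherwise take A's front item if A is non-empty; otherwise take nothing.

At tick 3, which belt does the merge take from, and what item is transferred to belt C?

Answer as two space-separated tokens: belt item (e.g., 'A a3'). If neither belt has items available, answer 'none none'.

Answer: A lens

Derivation:
Tick 1: prefer A, take apple from A; A=[lens] B=[rod,lathe,disk] C=[apple]
Tick 2: prefer B, take rod from B; A=[lens] B=[lathe,disk] C=[apple,rod]
Tick 3: prefer A, take lens from A; A=[-] B=[lathe,disk] C=[apple,rod,lens]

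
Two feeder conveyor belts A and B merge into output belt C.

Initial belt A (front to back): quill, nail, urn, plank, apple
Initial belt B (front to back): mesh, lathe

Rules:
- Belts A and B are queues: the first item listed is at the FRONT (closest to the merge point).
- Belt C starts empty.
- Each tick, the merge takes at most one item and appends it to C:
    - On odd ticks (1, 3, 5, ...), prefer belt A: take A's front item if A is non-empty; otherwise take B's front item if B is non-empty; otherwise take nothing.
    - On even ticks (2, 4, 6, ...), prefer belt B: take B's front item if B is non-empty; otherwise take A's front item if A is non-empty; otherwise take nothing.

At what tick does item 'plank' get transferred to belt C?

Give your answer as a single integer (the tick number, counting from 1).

Tick 1: prefer A, take quill from A; A=[nail,urn,plank,apple] B=[mesh,lathe] C=[quill]
Tick 2: prefer B, take mesh from B; A=[nail,urn,plank,apple] B=[lathe] C=[quill,mesh]
Tick 3: prefer A, take nail from A; A=[urn,plank,apple] B=[lathe] C=[quill,mesh,nail]
Tick 4: prefer B, take lathe from B; A=[urn,plank,apple] B=[-] C=[quill,mesh,nail,lathe]
Tick 5: prefer A, take urn from A; A=[plank,apple] B=[-] C=[quill,mesh,nail,lathe,urn]
Tick 6: prefer B, take plank from A; A=[apple] B=[-] C=[quill,mesh,nail,lathe,urn,plank]

Answer: 6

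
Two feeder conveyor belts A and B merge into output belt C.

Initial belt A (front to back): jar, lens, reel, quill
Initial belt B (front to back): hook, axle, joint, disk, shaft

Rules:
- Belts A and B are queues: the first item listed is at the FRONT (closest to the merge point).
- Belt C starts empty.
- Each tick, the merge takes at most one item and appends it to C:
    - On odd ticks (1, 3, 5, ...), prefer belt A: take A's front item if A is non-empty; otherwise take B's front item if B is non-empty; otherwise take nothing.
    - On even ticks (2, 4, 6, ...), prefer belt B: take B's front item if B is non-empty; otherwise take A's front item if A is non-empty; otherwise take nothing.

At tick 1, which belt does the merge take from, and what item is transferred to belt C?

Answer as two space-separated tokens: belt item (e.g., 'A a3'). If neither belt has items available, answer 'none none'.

Tick 1: prefer A, take jar from A; A=[lens,reel,quill] B=[hook,axle,joint,disk,shaft] C=[jar]

Answer: A jar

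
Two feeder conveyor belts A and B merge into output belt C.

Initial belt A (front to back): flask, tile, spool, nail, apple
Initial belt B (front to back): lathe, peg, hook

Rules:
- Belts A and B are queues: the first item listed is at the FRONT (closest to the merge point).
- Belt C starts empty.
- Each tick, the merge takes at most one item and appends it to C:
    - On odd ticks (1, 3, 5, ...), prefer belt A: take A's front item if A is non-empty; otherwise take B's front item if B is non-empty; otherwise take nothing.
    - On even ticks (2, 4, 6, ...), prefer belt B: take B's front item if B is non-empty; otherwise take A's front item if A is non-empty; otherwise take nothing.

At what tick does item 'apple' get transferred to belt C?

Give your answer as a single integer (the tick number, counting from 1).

Tick 1: prefer A, take flask from A; A=[tile,spool,nail,apple] B=[lathe,peg,hook] C=[flask]
Tick 2: prefer B, take lathe from B; A=[tile,spool,nail,apple] B=[peg,hook] C=[flask,lathe]
Tick 3: prefer A, take tile from A; A=[spool,nail,apple] B=[peg,hook] C=[flask,lathe,tile]
Tick 4: prefer B, take peg from B; A=[spool,nail,apple] B=[hook] C=[flask,lathe,tile,peg]
Tick 5: prefer A, take spool from A; A=[nail,apple] B=[hook] C=[flask,lathe,tile,peg,spool]
Tick 6: prefer B, take hook from B; A=[nail,apple] B=[-] C=[flask,lathe,tile,peg,spool,hook]
Tick 7: prefer A, take nail from A; A=[apple] B=[-] C=[flask,lathe,tile,peg,spool,hook,nail]
Tick 8: prefer B, take apple from A; A=[-] B=[-] C=[flask,lathe,tile,peg,spool,hook,nail,apple]

Answer: 8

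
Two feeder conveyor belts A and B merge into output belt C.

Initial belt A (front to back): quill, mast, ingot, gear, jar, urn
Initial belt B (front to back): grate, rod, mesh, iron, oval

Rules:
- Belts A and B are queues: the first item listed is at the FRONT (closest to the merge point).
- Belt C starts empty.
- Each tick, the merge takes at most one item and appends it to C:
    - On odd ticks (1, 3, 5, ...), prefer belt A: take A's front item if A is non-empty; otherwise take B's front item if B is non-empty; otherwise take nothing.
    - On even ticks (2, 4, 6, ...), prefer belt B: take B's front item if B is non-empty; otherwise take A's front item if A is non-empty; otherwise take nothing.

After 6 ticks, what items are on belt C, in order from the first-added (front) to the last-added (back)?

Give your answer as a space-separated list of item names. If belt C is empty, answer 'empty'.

Answer: quill grate mast rod ingot mesh

Derivation:
Tick 1: prefer A, take quill from A; A=[mast,ingot,gear,jar,urn] B=[grate,rod,mesh,iron,oval] C=[quill]
Tick 2: prefer B, take grate from B; A=[mast,ingot,gear,jar,urn] B=[rod,mesh,iron,oval] C=[quill,grate]
Tick 3: prefer A, take mast from A; A=[ingot,gear,jar,urn] B=[rod,mesh,iron,oval] C=[quill,grate,mast]
Tick 4: prefer B, take rod from B; A=[ingot,gear,jar,urn] B=[mesh,iron,oval] C=[quill,grate,mast,rod]
Tick 5: prefer A, take ingot from A; A=[gear,jar,urn] B=[mesh,iron,oval] C=[quill,grate,mast,rod,ingot]
Tick 6: prefer B, take mesh from B; A=[gear,jar,urn] B=[iron,oval] C=[quill,grate,mast,rod,ingot,mesh]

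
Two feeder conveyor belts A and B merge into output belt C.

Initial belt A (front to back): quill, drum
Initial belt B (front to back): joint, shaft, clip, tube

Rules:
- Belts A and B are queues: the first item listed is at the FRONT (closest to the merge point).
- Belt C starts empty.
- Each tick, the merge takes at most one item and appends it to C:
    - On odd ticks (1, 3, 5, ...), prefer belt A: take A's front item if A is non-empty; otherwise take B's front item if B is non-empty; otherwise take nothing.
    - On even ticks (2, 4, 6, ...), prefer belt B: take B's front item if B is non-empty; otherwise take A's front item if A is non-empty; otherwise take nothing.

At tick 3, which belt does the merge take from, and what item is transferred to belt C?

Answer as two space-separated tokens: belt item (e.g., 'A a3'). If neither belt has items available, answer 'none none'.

Answer: A drum

Derivation:
Tick 1: prefer A, take quill from A; A=[drum] B=[joint,shaft,clip,tube] C=[quill]
Tick 2: prefer B, take joint from B; A=[drum] B=[shaft,clip,tube] C=[quill,joint]
Tick 3: prefer A, take drum from A; A=[-] B=[shaft,clip,tube] C=[quill,joint,drum]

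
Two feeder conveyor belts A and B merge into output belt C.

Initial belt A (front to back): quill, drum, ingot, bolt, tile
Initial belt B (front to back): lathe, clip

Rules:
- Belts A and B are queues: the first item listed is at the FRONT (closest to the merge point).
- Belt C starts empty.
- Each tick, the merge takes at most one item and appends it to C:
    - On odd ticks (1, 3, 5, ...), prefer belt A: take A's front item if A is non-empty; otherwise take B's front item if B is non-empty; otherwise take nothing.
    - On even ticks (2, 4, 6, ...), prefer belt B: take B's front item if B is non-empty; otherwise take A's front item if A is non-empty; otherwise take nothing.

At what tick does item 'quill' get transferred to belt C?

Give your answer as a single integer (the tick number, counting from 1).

Answer: 1

Derivation:
Tick 1: prefer A, take quill from A; A=[drum,ingot,bolt,tile] B=[lathe,clip] C=[quill]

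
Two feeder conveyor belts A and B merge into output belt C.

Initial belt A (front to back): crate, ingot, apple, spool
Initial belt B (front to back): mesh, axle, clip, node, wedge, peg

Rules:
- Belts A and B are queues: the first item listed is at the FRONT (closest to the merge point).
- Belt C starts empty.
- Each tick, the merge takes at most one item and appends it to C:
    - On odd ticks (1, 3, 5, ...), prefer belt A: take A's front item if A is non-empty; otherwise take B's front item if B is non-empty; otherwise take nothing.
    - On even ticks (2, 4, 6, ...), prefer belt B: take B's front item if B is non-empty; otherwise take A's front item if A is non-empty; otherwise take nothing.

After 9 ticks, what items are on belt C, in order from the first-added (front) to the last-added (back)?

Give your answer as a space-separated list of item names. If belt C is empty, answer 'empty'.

Tick 1: prefer A, take crate from A; A=[ingot,apple,spool] B=[mesh,axle,clip,node,wedge,peg] C=[crate]
Tick 2: prefer B, take mesh from B; A=[ingot,apple,spool] B=[axle,clip,node,wedge,peg] C=[crate,mesh]
Tick 3: prefer A, take ingot from A; A=[apple,spool] B=[axle,clip,node,wedge,peg] C=[crate,mesh,ingot]
Tick 4: prefer B, take axle from B; A=[apple,spool] B=[clip,node,wedge,peg] C=[crate,mesh,ingot,axle]
Tick 5: prefer A, take apple from A; A=[spool] B=[clip,node,wedge,peg] C=[crate,mesh,ingot,axle,apple]
Tick 6: prefer B, take clip from B; A=[spool] B=[node,wedge,peg] C=[crate,mesh,ingot,axle,apple,clip]
Tick 7: prefer A, take spool from A; A=[-] B=[node,wedge,peg] C=[crate,mesh,ingot,axle,apple,clip,spool]
Tick 8: prefer B, take node from B; A=[-] B=[wedge,peg] C=[crate,mesh,ingot,axle,apple,clip,spool,node]
Tick 9: prefer A, take wedge from B; A=[-] B=[peg] C=[crate,mesh,ingot,axle,apple,clip,spool,node,wedge]

Answer: crate mesh ingot axle apple clip spool node wedge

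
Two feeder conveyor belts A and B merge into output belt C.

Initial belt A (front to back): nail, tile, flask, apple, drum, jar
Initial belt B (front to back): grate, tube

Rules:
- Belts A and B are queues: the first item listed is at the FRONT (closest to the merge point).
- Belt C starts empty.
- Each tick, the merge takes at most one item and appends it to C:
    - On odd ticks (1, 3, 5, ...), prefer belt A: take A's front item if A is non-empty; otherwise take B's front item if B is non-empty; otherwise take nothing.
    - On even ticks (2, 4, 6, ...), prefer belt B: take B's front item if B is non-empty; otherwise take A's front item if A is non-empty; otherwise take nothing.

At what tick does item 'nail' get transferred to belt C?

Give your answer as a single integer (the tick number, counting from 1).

Answer: 1

Derivation:
Tick 1: prefer A, take nail from A; A=[tile,flask,apple,drum,jar] B=[grate,tube] C=[nail]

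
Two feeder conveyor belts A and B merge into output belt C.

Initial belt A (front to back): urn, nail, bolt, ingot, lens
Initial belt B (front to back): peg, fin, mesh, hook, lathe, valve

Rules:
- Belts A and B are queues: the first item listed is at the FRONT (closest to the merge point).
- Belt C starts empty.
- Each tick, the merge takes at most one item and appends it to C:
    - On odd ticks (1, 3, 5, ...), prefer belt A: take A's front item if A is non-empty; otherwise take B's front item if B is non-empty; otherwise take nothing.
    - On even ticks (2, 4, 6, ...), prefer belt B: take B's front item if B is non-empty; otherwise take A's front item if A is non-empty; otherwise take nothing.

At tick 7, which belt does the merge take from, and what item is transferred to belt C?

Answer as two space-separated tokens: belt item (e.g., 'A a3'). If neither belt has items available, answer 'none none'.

Answer: A ingot

Derivation:
Tick 1: prefer A, take urn from A; A=[nail,bolt,ingot,lens] B=[peg,fin,mesh,hook,lathe,valve] C=[urn]
Tick 2: prefer B, take peg from B; A=[nail,bolt,ingot,lens] B=[fin,mesh,hook,lathe,valve] C=[urn,peg]
Tick 3: prefer A, take nail from A; A=[bolt,ingot,lens] B=[fin,mesh,hook,lathe,valve] C=[urn,peg,nail]
Tick 4: prefer B, take fin from B; A=[bolt,ingot,lens] B=[mesh,hook,lathe,valve] C=[urn,peg,nail,fin]
Tick 5: prefer A, take bolt from A; A=[ingot,lens] B=[mesh,hook,lathe,valve] C=[urn,peg,nail,fin,bolt]
Tick 6: prefer B, take mesh from B; A=[ingot,lens] B=[hook,lathe,valve] C=[urn,peg,nail,fin,bolt,mesh]
Tick 7: prefer A, take ingot from A; A=[lens] B=[hook,lathe,valve] C=[urn,peg,nail,fin,bolt,mesh,ingot]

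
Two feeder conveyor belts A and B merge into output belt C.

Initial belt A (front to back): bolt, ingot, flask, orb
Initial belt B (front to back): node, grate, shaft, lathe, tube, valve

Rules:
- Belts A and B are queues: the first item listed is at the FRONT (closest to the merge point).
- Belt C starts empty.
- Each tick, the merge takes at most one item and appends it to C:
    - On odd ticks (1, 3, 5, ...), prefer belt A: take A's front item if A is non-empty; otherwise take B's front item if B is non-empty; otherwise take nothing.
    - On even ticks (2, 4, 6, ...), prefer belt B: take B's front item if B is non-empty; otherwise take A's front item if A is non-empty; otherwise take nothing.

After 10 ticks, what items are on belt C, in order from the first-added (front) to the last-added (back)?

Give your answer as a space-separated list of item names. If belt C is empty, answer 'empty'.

Answer: bolt node ingot grate flask shaft orb lathe tube valve

Derivation:
Tick 1: prefer A, take bolt from A; A=[ingot,flask,orb] B=[node,grate,shaft,lathe,tube,valve] C=[bolt]
Tick 2: prefer B, take node from B; A=[ingot,flask,orb] B=[grate,shaft,lathe,tube,valve] C=[bolt,node]
Tick 3: prefer A, take ingot from A; A=[flask,orb] B=[grate,shaft,lathe,tube,valve] C=[bolt,node,ingot]
Tick 4: prefer B, take grate from B; A=[flask,orb] B=[shaft,lathe,tube,valve] C=[bolt,node,ingot,grate]
Tick 5: prefer A, take flask from A; A=[orb] B=[shaft,lathe,tube,valve] C=[bolt,node,ingot,grate,flask]
Tick 6: prefer B, take shaft from B; A=[orb] B=[lathe,tube,valve] C=[bolt,node,ingot,grate,flask,shaft]
Tick 7: prefer A, take orb from A; A=[-] B=[lathe,tube,valve] C=[bolt,node,ingot,grate,flask,shaft,orb]
Tick 8: prefer B, take lathe from B; A=[-] B=[tube,valve] C=[bolt,node,ingot,grate,flask,shaft,orb,lathe]
Tick 9: prefer A, take tube from B; A=[-] B=[valve] C=[bolt,node,ingot,grate,flask,shaft,orb,lathe,tube]
Tick 10: prefer B, take valve from B; A=[-] B=[-] C=[bolt,node,ingot,grate,flask,shaft,orb,lathe,tube,valve]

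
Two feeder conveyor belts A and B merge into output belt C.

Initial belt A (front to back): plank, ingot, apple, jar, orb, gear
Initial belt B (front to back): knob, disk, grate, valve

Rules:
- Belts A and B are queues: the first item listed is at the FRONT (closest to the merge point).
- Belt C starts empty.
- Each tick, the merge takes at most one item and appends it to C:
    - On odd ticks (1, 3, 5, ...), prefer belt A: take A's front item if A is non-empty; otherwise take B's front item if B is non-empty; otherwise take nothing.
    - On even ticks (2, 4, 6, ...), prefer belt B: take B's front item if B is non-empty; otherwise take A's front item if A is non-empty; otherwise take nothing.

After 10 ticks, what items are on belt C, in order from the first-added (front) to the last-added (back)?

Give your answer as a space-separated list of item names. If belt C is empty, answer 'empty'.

Answer: plank knob ingot disk apple grate jar valve orb gear

Derivation:
Tick 1: prefer A, take plank from A; A=[ingot,apple,jar,orb,gear] B=[knob,disk,grate,valve] C=[plank]
Tick 2: prefer B, take knob from B; A=[ingot,apple,jar,orb,gear] B=[disk,grate,valve] C=[plank,knob]
Tick 3: prefer A, take ingot from A; A=[apple,jar,orb,gear] B=[disk,grate,valve] C=[plank,knob,ingot]
Tick 4: prefer B, take disk from B; A=[apple,jar,orb,gear] B=[grate,valve] C=[plank,knob,ingot,disk]
Tick 5: prefer A, take apple from A; A=[jar,orb,gear] B=[grate,valve] C=[plank,knob,ingot,disk,apple]
Tick 6: prefer B, take grate from B; A=[jar,orb,gear] B=[valve] C=[plank,knob,ingot,disk,apple,grate]
Tick 7: prefer A, take jar from A; A=[orb,gear] B=[valve] C=[plank,knob,ingot,disk,apple,grate,jar]
Tick 8: prefer B, take valve from B; A=[orb,gear] B=[-] C=[plank,knob,ingot,disk,apple,grate,jar,valve]
Tick 9: prefer A, take orb from A; A=[gear] B=[-] C=[plank,knob,ingot,disk,apple,grate,jar,valve,orb]
Tick 10: prefer B, take gear from A; A=[-] B=[-] C=[plank,knob,ingot,disk,apple,grate,jar,valve,orb,gear]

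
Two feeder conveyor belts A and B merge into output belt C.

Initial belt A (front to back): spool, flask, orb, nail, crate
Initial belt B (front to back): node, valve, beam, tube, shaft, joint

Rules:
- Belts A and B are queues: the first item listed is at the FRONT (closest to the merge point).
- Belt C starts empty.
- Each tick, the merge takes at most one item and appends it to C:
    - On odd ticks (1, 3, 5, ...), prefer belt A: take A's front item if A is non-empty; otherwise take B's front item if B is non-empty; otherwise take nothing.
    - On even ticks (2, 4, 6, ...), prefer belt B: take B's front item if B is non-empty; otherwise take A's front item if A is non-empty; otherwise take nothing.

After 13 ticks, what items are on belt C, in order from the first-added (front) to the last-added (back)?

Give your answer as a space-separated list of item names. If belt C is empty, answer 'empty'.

Answer: spool node flask valve orb beam nail tube crate shaft joint

Derivation:
Tick 1: prefer A, take spool from A; A=[flask,orb,nail,crate] B=[node,valve,beam,tube,shaft,joint] C=[spool]
Tick 2: prefer B, take node from B; A=[flask,orb,nail,crate] B=[valve,beam,tube,shaft,joint] C=[spool,node]
Tick 3: prefer A, take flask from A; A=[orb,nail,crate] B=[valve,beam,tube,shaft,joint] C=[spool,node,flask]
Tick 4: prefer B, take valve from B; A=[orb,nail,crate] B=[beam,tube,shaft,joint] C=[spool,node,flask,valve]
Tick 5: prefer A, take orb from A; A=[nail,crate] B=[beam,tube,shaft,joint] C=[spool,node,flask,valve,orb]
Tick 6: prefer B, take beam from B; A=[nail,crate] B=[tube,shaft,joint] C=[spool,node,flask,valve,orb,beam]
Tick 7: prefer A, take nail from A; A=[crate] B=[tube,shaft,joint] C=[spool,node,flask,valve,orb,beam,nail]
Tick 8: prefer B, take tube from B; A=[crate] B=[shaft,joint] C=[spool,node,flask,valve,orb,beam,nail,tube]
Tick 9: prefer A, take crate from A; A=[-] B=[shaft,joint] C=[spool,node,flask,valve,orb,beam,nail,tube,crate]
Tick 10: prefer B, take shaft from B; A=[-] B=[joint] C=[spool,node,flask,valve,orb,beam,nail,tube,crate,shaft]
Tick 11: prefer A, take joint from B; A=[-] B=[-] C=[spool,node,flask,valve,orb,beam,nail,tube,crate,shaft,joint]
Tick 12: prefer B, both empty, nothing taken; A=[-] B=[-] C=[spool,node,flask,valve,orb,beam,nail,tube,crate,shaft,joint]
Tick 13: prefer A, both empty, nothing taken; A=[-] B=[-] C=[spool,node,flask,valve,orb,beam,nail,tube,crate,shaft,joint]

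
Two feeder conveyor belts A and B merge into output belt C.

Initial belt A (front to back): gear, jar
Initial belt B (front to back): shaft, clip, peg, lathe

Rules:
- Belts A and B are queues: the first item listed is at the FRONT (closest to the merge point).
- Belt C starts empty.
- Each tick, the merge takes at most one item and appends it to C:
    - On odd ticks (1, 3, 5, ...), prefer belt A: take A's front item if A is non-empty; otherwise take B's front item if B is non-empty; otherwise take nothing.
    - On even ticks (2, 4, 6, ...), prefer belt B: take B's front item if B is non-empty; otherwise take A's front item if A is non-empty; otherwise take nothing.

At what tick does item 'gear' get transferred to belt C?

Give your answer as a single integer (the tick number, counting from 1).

Tick 1: prefer A, take gear from A; A=[jar] B=[shaft,clip,peg,lathe] C=[gear]

Answer: 1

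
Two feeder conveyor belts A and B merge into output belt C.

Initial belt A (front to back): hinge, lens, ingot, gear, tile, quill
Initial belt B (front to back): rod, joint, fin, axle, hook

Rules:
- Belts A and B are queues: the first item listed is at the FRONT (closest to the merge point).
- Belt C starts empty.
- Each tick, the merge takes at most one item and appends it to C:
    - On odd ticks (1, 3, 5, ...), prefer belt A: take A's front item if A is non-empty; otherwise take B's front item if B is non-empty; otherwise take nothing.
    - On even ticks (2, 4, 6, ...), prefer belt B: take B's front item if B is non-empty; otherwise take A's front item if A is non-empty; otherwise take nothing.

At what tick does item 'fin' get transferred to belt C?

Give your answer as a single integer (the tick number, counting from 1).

Tick 1: prefer A, take hinge from A; A=[lens,ingot,gear,tile,quill] B=[rod,joint,fin,axle,hook] C=[hinge]
Tick 2: prefer B, take rod from B; A=[lens,ingot,gear,tile,quill] B=[joint,fin,axle,hook] C=[hinge,rod]
Tick 3: prefer A, take lens from A; A=[ingot,gear,tile,quill] B=[joint,fin,axle,hook] C=[hinge,rod,lens]
Tick 4: prefer B, take joint from B; A=[ingot,gear,tile,quill] B=[fin,axle,hook] C=[hinge,rod,lens,joint]
Tick 5: prefer A, take ingot from A; A=[gear,tile,quill] B=[fin,axle,hook] C=[hinge,rod,lens,joint,ingot]
Tick 6: prefer B, take fin from B; A=[gear,tile,quill] B=[axle,hook] C=[hinge,rod,lens,joint,ingot,fin]

Answer: 6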